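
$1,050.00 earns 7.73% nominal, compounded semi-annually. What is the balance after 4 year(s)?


Formula: FV = P * (1 + r/m)^(m*t)
Period rate: r/m = 0.0773 / 2 = 0.03865
Total periods: m*t = 2 * 4 = 8
Growth factor: (1 + 0.03865)^8 = 1.354421
FV = $1,050.00 * 1.354421 = $1,422.14

$1,422.14


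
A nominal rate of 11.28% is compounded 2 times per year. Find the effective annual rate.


Formula: EAR = (1 + r/m)^m - 1
Period rate: r/m = 0.1128 / 2 = 0.0564
Compounding: (1 + 0.0564)^2 = 1.115981
EAR = 1.115981 - 1 = 0.115981

0.115981


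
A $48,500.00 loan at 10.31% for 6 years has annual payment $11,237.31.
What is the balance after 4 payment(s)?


Formula: Balance = PV*(1+r)^k - PMT*((1+r)^k - 1)/r
Growth: (1 + 0.1031)^4 = 1.480674
Accumulated factor: ((1+r)^k - 1)/r = 4.662214
Balance = $48,500.00 * 1.480674 - $11,237.31 * 4.662214
Balance = $19,421.96

$19,421.96


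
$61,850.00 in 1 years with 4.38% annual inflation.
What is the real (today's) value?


Formula: Real value = nominal / (1 + inflation)^years
Price level: (1 + 0.0438)^1 = 1.0438
Real value = $61,850.00 / 1.0438 = $59,254.65

$59,254.65


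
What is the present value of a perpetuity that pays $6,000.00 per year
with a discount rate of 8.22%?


Formula: PV = C / r
Substituting: PV = $6,000.00 / 0.0822
PV = $72,992.70

$72,992.70


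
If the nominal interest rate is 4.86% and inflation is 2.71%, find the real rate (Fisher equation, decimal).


Formula: (1 + r_real) = (1 + r_nom) / (1 + inflation)
Substituting: (1 + r_real) = 1.0486 / 1.0271
(1 + r_real) = 1.020933
r_real = 1.020933 - 1 = 0.020933

0.020933


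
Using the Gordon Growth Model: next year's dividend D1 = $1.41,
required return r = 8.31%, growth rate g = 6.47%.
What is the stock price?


Formula: P = D1 / (r - g)
Spread: r - g = 0.0831 - 0.0647 = 0.0184
Substituting: P = $1.41 / 0.0184
P = $76.63

$76.63


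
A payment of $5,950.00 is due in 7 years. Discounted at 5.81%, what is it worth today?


Formula: PV = FV / (1 + r)^n
Substituting: PV = $5,950.00 / (1 + 0.0581)^7
Discount factor: (1.0581)^7 = 1.484865
PV = $5,950.00 / 1.484865 = $4,007.10

$4,007.10


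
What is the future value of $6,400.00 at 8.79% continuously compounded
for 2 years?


Formula: FV = P * e^(r*t)
Exponent: r*t = 0.0879 * 2 = 0.1758
e^(0.1758) = 1.1922
FV = $6,400.00 * 1.1922 = $7,630.08

$7,630.08


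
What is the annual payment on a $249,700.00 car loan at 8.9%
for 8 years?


Formula: PMT = PV * r / (1 - (1+r)^(-n))
Denominator: 1 - (1 + 0.089)^(-8) = 0.494435
Numerator: $249,700.00 * 0.089 = 22223.3
PMT = 22223.3 / 0.494435 = $44,946.85

$44,946.85


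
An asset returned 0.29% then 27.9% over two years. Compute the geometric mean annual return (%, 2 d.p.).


Formula: Geometric mean = ((1+r1)*(1+r2))^(1/2) - 1
Product: (1 + 0.0029) * (1 + 0.279) = 1.0029 * 1.279 = 1.282709
Square root: 1.282709^0.5 = 1.132567
Geometric mean = 1.132567 - 1 = 0.132567
As percentage: 13.26%

13.26%


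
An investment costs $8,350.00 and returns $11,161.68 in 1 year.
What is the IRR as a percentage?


Formula: IRR = C1/C0 - 1
Substituting: IRR = $11,161.68 / $8,350.00 - 1
Ratio: 1.336728 - 1 = 0.336728
IRR = 33.6728%

33.6728%


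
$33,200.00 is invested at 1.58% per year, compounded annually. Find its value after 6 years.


Formula: FV = P * (1 + r)^n
Substituting: FV = $33,200.00 * (1 + 0.0158)^6
Growth factor: (1.0158)^6 = 1.098624
FV = $33,200.00 * 1.098624 = $36,474.33

$36,474.33


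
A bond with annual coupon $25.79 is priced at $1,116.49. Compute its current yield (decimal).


Formula: Current yield = annual coupon / price
Substituting: CY = $25.79 / $1,116.49
CY = 0.023099

0.023099


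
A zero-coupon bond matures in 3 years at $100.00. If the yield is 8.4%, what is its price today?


Formula: Price = FV / (1 + r)^n
Substituting: Price = $100.00 / (1 + 0.084)^3
Discount factor: (1.084)^3 = 1.273761
Price = $100.00 / 1.273761 = $78.51

$78.51


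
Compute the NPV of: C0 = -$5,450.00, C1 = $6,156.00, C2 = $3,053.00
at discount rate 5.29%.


Formula: NPV = C0 + C1/(1+r) + C2/(1+r)^2
Discount C1: $6,156.00 / (1 + 0.0529) = $5,846.71
Discount C2: $3,053.00 / (1 + 0.0529)^2 = $2,753.93
NPV = -$5,450.00 + $5,846.71 + $2,753.93 = $3,150.64

$3,150.64


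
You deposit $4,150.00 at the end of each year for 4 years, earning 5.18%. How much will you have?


Formula: FV = PMT * ((1+r)^n - 1) / r
Growth factor: (1 + 0.0518)^4 = 1.223863
Numerator: 1.223863 - 1 = 0.223863
FV = $4,150.00 * 0.223863 / 0.0518 = $17,934.94

$17,934.94


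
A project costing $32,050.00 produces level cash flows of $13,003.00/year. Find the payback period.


Formula: Payback = investment / annual cash flow
Substituting: Payback = $32,050.00 / $13,003.00
Payback = 2.4648 years

2.4648 years


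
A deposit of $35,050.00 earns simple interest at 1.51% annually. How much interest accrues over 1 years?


Formula: I = P * r * t
Substituting: I = $35,050.00 * 0.0151 * 1
Step: I = $35,050.00 * 0.0151
I = $529.26

$529.26


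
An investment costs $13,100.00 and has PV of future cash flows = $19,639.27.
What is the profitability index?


Formula: PI = PV(cash flows) / initial investment
Substituting: PI = $19,639.27 / $13,100.00
PI = 1.4992

1.4992


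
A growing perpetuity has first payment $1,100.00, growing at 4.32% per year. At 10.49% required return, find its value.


Formula: PV = C / (r - g)
Spread: r - g = 0.1049 - 0.0432 = 0.0617
Substituting: PV = $1,100.00 / 0.0617
PV = $17,828.20

$17,828.20


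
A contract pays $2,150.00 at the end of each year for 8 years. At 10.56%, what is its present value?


Formula: PV = PMT * (1 - (1+r)^(-n)) / r
Discount factor: (1 + 0.1056)^(-8) = 0.447936
Bracket: 1 - 0.447936 = 0.552064
PV = $2,150.00 * 0.552064 / 0.1056 = $11,239.94

$11,239.94


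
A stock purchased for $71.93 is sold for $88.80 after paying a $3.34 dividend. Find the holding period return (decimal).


Formula: HPR = (P1 - P0 + D) / P0
Gain: $88.80 - $71.93 + $3.34 = $20.21
HPR = $20.21 / $71.93 = 0.281

0.281


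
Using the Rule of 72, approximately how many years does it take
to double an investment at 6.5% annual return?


Formula: Years ≈ 72 / r
Substituting: Years ≈ 72 / 6.5
Years ≈ 11.1

11.1 years


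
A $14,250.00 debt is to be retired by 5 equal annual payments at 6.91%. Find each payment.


Formula: PMT = PV * r / (1 - (1+r)^(-n))
Denominator: 1 - (1 + 0.0691)^(-5) = 0.284008
Numerator: $14,250.00 * 0.0691 = 984.675
PMT = 984.675 / 0.284008 = $3,467.07

$3,467.07


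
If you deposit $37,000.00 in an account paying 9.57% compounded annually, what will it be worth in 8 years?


Formula: FV = P * (1 + r)^n
Substituting: FV = $37,000.00 * (1 + 0.0957)^8
Growth factor: (1.0957)^8 = 2.077463
FV = $37,000.00 * 2.077463 = $76,866.13

$76,866.13


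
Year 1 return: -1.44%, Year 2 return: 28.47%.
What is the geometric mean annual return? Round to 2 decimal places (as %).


Formula: Geometric mean = ((1+r1)*(1+r2))^(1/2) - 1
Product: (1 + -0.0144) * (1 + 0.2847) = 0.9856 * 1.2847 = 1.2662
Square root: 1.2662^0.5 = 1.125256
Geometric mean = 1.125256 - 1 = 0.125256
As percentage: 12.53%

12.53%


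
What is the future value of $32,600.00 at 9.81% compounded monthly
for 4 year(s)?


Formula: FV = P * (1 + r/m)^(m*t)
Period rate: r/m = 0.0981 / 12 = 0.008175
Total periods: m*t = 12 * 4 = 48
Growth factor: (1 + 0.008175)^48 = 1.47817
FV = $32,600.00 * 1.47817 = $48,188.34

$48,188.34


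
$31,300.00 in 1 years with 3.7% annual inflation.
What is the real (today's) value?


Formula: Real value = nominal / (1 + inflation)^years
Price level: (1 + 0.037)^1 = 1.037
Real value = $31,300.00 / 1.037 = $30,183.22

$30,183.22


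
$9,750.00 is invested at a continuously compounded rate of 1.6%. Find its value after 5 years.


Formula: FV = P * e^(r*t)
Exponent: r*t = 0.016 * 5 = 0.08
e^(0.08) = 1.083287
FV = $9,750.00 * 1.083287 = $10,562.05

$10,562.05


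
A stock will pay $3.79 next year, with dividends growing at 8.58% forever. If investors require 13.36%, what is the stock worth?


Formula: P = D1 / (r - g)
Spread: r - g = 0.1336 - 0.0858 = 0.0478
Substituting: P = $3.79 / 0.0478
P = $79.29

$79.29


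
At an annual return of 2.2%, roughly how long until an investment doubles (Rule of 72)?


Formula: Years ≈ 72 / r
Substituting: Years ≈ 72 / 2.2
Years ≈ 32.7

32.7 years


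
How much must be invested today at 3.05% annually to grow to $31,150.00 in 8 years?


Formula: PV = FV / (1 + r)^n
Substituting: PV = $31,150.00 / (1 + 0.0305)^8
Discount factor: (1.0305)^8 = 1.271698
PV = $31,150.00 / 1.271698 = $24,494.81

$24,494.81


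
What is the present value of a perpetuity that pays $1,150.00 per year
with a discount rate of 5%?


Formula: PV = C / r
Substituting: PV = $1,150.00 / 0.05
PV = $23,000.00

$23,000.00


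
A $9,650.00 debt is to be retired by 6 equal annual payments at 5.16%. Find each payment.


Formula: PMT = PV * r / (1 - (1+r)^(-n))
Denominator: 1 - (1 + 0.0516)^(-6) = 0.260571
Numerator: $9,650.00 * 0.0516 = 497.94
PMT = 497.94 / 0.260571 = $1,910.96

$1,910.96


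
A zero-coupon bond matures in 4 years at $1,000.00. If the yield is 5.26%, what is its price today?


Formula: Price = FV / (1 + r)^n
Substituting: Price = $1,000.00 / (1 + 0.0526)^4
Discount factor: (1.0526)^4 = 1.22759
Price = $1,000.00 / 1.22759 = $814.60

$814.60


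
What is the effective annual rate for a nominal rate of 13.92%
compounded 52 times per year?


Formula: EAR = (1 + r/m)^m - 1
Period rate: r/m = 0.1392 / 52 = 0.002677
Compounding: (1 + 0.002677)^52 = 1.14914
EAR = 1.14914 - 1 = 0.14914

0.14914


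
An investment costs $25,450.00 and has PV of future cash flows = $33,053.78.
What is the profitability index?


Formula: PI = PV(cash flows) / initial investment
Substituting: PI = $33,053.78 / $25,450.00
PI = 1.2988

1.2988


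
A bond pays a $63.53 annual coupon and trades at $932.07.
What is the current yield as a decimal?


Formula: Current yield = annual coupon / price
Substituting: CY = $63.53 / $932.07
CY = 0.06816

0.06816


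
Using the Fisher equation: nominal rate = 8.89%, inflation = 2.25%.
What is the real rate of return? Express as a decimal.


Formula: (1 + r_real) = (1 + r_nom) / (1 + inflation)
Substituting: (1 + r_real) = 1.0889 / 1.0225
(1 + r_real) = 1.064939
r_real = 1.064939 - 1 = 0.064939

0.064939


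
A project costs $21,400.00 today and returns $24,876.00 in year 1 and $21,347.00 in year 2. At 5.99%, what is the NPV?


Formula: NPV = C0 + C1/(1+r) + C2/(1+r)^2
Discount C1: $24,876.00 / (1 + 0.0599) = $23,470.14
Discount C2: $21,347.00 / (1 + 0.0599)^2 = $19,002.34
NPV = -$21,400.00 + $23,470.14 + $19,002.34 = $21,072.48

$21,072.48


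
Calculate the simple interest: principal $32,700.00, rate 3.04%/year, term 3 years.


Formula: I = P * r * t
Substituting: I = $32,700.00 * 0.0304 * 3
Step: I = $32,700.00 * 0.0912
I = $2,982.24

$2,982.24


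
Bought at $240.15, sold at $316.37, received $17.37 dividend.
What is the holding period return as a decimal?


Formula: HPR = (P1 - P0 + D) / P0
Gain: $316.37 - $240.15 + $17.37 = $93.59
HPR = $93.59 / $240.15 = 0.3897

0.3897


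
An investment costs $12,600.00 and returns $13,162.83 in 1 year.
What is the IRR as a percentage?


Formula: IRR = C1/C0 - 1
Substituting: IRR = $13,162.83 / $12,600.00 - 1
Ratio: 1.044669 - 1 = 0.044669
IRR = 4.4669%

4.4669%


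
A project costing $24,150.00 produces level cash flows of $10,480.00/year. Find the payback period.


Formula: Payback = investment / annual cash flow
Substituting: Payback = $24,150.00 / $10,480.00
Payback = 2.3044 years

2.3044 years


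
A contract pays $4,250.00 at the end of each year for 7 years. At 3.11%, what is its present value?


Formula: PV = PMT * (1 - (1+r)^(-n)) / r
Discount factor: (1 + 0.0311)^(-7) = 0.807039
Bracket: 1 - 0.807039 = 0.192961
PV = $4,250.00 * 0.192961 / 0.0311 = $26,369.28

$26,369.28


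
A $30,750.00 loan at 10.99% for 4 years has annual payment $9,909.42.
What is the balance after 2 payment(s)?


Formula: Balance = PV*(1+r)^k - PMT*((1+r)^k - 1)/r
Growth: (1 + 0.1099)^2 = 1.231878
Accumulated factor: ((1+r)^k - 1)/r = 2.1099
Balance = $30,750.00 * 1.231878 - $9,909.42 * 2.1099
Balance = $16,972.36

$16,972.36


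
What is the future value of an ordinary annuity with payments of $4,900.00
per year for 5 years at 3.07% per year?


Formula: FV = PMT * ((1+r)^n - 1) / r
Growth factor: (1 + 0.0307)^5 = 1.163219
Numerator: 1.163219 - 1 = 0.163219
FV = $4,900.00 * 0.163219 / 0.0307 = $26,051.20

$26,051.20


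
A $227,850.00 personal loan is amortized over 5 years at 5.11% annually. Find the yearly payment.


Formula: PMT = PV * r / (1 - (1+r)^(-n))
Denominator: 1 - (1 + 0.0511)^(-5) = 0.220565
Numerator: $227,850.00 * 0.0511 = 11643.135
PMT = 11643.135 / 0.220565 = $52,787.74

$52,787.74


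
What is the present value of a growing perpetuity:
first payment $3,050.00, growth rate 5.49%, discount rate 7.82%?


Formula: PV = C / (r - g)
Spread: r - g = 0.0782 - 0.0549 = 0.0233
Substituting: PV = $3,050.00 / 0.0233
PV = $130,901.29

$130,901.29


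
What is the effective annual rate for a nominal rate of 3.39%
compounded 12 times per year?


Formula: EAR = (1 + r/m)^m - 1
Period rate: r/m = 0.0339 / 12 = 0.002825
Compounding: (1 + 0.002825)^12 = 1.034432
EAR = 1.034432 - 1 = 0.034432

0.034432


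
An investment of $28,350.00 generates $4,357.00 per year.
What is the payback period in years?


Formula: Payback = investment / annual cash flow
Substituting: Payback = $28,350.00 / $4,357.00
Payback = 6.5068 years

6.5068 years


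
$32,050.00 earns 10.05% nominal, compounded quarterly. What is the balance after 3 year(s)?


Formula: FV = P * (1 + r/m)^(m*t)
Period rate: r/m = 0.1005 / 4 = 0.025125
Total periods: m*t = 4 * 3 = 12
Growth factor: (1 + 0.025125)^12 = 1.346858
FV = $32,050.00 * 1.346858 = $43,166.81

$43,166.81


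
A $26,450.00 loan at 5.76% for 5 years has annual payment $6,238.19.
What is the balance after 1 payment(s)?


Formula: Balance = PV*(1+r)^k - PMT*((1+r)^k - 1)/r
Growth: (1 + 0.0576)^1 = 1.0576
Accumulated factor: ((1+r)^k - 1)/r = 1.0
Balance = $26,450.00 * 1.0576 - $6,238.19 * 1.0
Balance = $21,735.33

$21,735.33


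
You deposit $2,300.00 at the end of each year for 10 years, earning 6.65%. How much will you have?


Formula: FV = PMT * ((1+r)^n - 1) / r
Growth factor: (1 + 0.0665)^10 = 1.903744
Numerator: 1.903744 - 1 = 0.903744
FV = $2,300.00 * 0.903744 / 0.0665 = $31,257.32

$31,257.32


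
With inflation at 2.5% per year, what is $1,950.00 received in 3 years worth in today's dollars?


Formula: Real value = nominal / (1 + inflation)^years
Price level: (1 + 0.025)^3 = 1.076891
Real value = $1,950.00 / 1.076891 = $1,810.77

$1,810.77


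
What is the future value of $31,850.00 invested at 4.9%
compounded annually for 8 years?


Formula: FV = P * (1 + r)^n
Substituting: FV = $31,850.00 * (1 + 0.049)^8
Growth factor: (1.049)^8 = 1.466236
FV = $31,850.00 * 1.466236 = $46,699.62

$46,699.62


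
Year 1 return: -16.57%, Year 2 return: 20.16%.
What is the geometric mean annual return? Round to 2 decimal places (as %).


Formula: Geometric mean = ((1+r1)*(1+r2))^(1/2) - 1
Product: (1 + -0.1657) * (1 + 0.2016) = 0.8343 * 1.2016 = 1.002495
Square root: 1.002495^0.5 = 1.001247
Geometric mean = 1.001247 - 1 = 0.001247
As percentage: 0.12%

0.12%


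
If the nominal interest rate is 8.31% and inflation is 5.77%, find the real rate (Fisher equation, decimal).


Formula: (1 + r_real) = (1 + r_nom) / (1 + inflation)
Substituting: (1 + r_real) = 1.0831 / 1.0577
(1 + r_real) = 1.024014
r_real = 1.024014 - 1 = 0.024014

0.024014


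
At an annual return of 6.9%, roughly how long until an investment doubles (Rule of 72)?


Formula: Years ≈ 72 / r
Substituting: Years ≈ 72 / 6.9
Years ≈ 10.4

10.4 years


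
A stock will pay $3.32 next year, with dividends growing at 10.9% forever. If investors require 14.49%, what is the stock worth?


Formula: P = D1 / (r - g)
Spread: r - g = 0.1449 - 0.109 = 0.0359
Substituting: P = $3.32 / 0.0359
P = $92.48

$92.48


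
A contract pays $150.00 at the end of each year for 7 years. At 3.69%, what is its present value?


Formula: PV = PMT * (1 - (1+r)^(-n)) / r
Discount factor: (1 + 0.0369)^(-7) = 0.775965
Bracket: 1 - 0.775965 = 0.224035
PV = $150.00 * 0.224035 / 0.0369 = $910.71

$910.71


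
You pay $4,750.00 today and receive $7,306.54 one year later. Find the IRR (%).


Formula: IRR = C1/C0 - 1
Substituting: IRR = $7,306.54 / $4,750.00 - 1
Ratio: 1.538219 - 1 = 0.538219
IRR = 53.8219%

53.8219%


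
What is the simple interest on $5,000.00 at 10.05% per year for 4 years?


Formula: I = P * r * t
Substituting: I = $5,000.00 * 0.1005 * 4
Step: I = $5,000.00 * 0.402
I = $2,010.00

$2,010.00


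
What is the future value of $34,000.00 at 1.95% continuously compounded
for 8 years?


Formula: FV = P * e^(r*t)
Exponent: r*t = 0.0195 * 8 = 0.156
e^(0.156) = 1.168826
FV = $34,000.00 * 1.168826 = $39,740.09

$39,740.09


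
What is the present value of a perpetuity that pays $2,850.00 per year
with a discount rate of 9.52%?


Formula: PV = C / r
Substituting: PV = $2,850.00 / 0.0952
PV = $29,936.97

$29,936.97


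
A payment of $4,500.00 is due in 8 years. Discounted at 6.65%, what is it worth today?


Formula: PV = FV / (1 + r)^n
Substituting: PV = $4,500.00 / (1 + 0.0665)^8
Discount factor: (1.0665)^8 = 1.673736
PV = $4,500.00 / 1.673736 = $2,688.60

$2,688.60


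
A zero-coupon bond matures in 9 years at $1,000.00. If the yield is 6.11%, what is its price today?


Formula: Price = FV / (1 + r)^n
Substituting: Price = $1,000.00 / (1 + 0.0611)^9
Discount factor: (1.0611)^9 = 1.705324
Price = $1,000.00 / 1.705324 = $586.40

$586.40


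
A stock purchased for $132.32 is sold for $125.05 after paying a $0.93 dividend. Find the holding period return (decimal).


Formula: HPR = (P1 - P0 + D) / P0
Gain: $125.05 - $132.32 + $0.93 = -$6.34
HPR = -$6.34 / $132.32 = -0.0479

-0.0479


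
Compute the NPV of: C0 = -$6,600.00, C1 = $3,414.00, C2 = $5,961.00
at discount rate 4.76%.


Formula: NPV = C0 + C1/(1+r) + C2/(1+r)^2
Discount C1: $3,414.00 / (1 + 0.0476) = $3,258.88
Discount C2: $5,961.00 / (1 + 0.0476)^2 = $5,431.60
NPV = -$6,600.00 + $3,258.88 + $5,431.60 = $2,090.48

$2,090.48


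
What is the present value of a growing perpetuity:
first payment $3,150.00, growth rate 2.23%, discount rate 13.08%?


Formula: PV = C / (r - g)
Spread: r - g = 0.1308 - 0.0223 = 0.1085
Substituting: PV = $3,150.00 / 0.1085
PV = $29,032.26

$29,032.26


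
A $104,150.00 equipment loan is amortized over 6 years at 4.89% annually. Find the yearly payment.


Formula: PMT = PV * r / (1 - (1+r)^(-n))
Denominator: 1 - (1 + 0.0489)^(-6) = 0.249077
Numerator: $104,150.00 * 0.0489 = 5092.935
PMT = 5092.935 / 0.249077 = $20,447.24

$20,447.24


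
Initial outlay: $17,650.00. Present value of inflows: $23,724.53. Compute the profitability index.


Formula: PI = PV(cash flows) / initial investment
Substituting: PI = $23,724.53 / $17,650.00
PI = 1.3442

1.3442


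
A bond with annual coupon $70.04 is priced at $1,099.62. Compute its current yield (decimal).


Formula: Current yield = annual coupon / price
Substituting: CY = $70.04 / $1,099.62
CY = 0.063695

0.063695


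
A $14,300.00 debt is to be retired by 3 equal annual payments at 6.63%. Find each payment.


Formula: PMT = PV * r / (1 - (1+r)^(-n))
Denominator: 1 - (1 + 0.0663)^(-3) = 0.175175
Numerator: $14,300.00 * 0.0663 = 948.09
PMT = 948.09 / 0.175175 = $5,412.24

$5,412.24


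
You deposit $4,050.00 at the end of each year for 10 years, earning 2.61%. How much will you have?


Formula: FV = PMT * ((1+r)^n - 1) / r
Growth factor: (1 + 0.0261)^10 = 1.293889
Numerator: 1.293889 - 1 = 0.293889
FV = $4,050.00 * 0.293889 / 0.0261 = $45,603.40

$45,603.40


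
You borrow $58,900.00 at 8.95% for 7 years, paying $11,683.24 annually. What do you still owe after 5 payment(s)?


Formula: Balance = PV*(1+r)^k - PMT*((1+r)^k - 1)/r
Growth: (1 + 0.0895)^5 = 1.535098
Accumulated factor: ((1+r)^k - 1)/r = 5.978751
Balance = $58,900.00 * 1.535098 - $11,683.24 * 5.978751
Balance = $20,566.10

$20,566.10


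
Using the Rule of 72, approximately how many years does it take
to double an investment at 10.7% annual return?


Formula: Years ≈ 72 / r
Substituting: Years ≈ 72 / 10.7
Years ≈ 6.7

6.7 years


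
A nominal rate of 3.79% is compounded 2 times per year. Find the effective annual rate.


Formula: EAR = (1 + r/m)^m - 1
Period rate: r/m = 0.0379 / 2 = 0.01895
Compounding: (1 + 0.01895)^2 = 1.038259
EAR = 1.038259 - 1 = 0.038259

0.038259


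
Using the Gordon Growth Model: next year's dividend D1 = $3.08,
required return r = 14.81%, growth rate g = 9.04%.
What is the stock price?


Formula: P = D1 / (r - g)
Spread: r - g = 0.1481 - 0.0904 = 0.0577
Substituting: P = $3.08 / 0.0577
P = $53.38

$53.38


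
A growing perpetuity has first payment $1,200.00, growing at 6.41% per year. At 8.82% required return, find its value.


Formula: PV = C / (r - g)
Spread: r - g = 0.0882 - 0.0641 = 0.0241
Substituting: PV = $1,200.00 / 0.0241
PV = $49,792.53

$49,792.53


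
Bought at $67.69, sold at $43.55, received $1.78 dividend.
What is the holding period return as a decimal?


Formula: HPR = (P1 - P0 + D) / P0
Gain: $43.55 - $67.69 + $1.78 = -$22.36
HPR = -$22.36 / $67.69 = -0.3303

-0.3303


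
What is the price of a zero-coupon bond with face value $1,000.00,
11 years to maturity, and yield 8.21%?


Formula: Price = FV / (1 + r)^n
Substituting: Price = $1,000.00 / (1 + 0.0821)^11
Discount factor: (1.0821)^11 = 2.381998
Price = $1,000.00 / 2.381998 = $419.82

$419.82


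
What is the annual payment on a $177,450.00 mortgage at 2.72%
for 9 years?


Formula: PMT = PV * r / (1 - (1+r)^(-n))
Denominator: 1 - (1 + 0.0272)^(-9) = 0.214575
Numerator: $177,450.00 * 0.0272 = 4826.64
PMT = 4826.64 / 0.214575 = $22,493.99

$22,493.99


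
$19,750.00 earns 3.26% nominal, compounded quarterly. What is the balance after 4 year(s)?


Formula: FV = P * (1 + r/m)^(m*t)
Period rate: r/m = 0.0326 / 4 = 0.00815
Total periods: m*t = 4 * 4 = 16
Growth factor: (1 + 0.00815)^16 = 1.138682
FV = $19,750.00 * 1.138682 = $22,488.97

$22,488.97


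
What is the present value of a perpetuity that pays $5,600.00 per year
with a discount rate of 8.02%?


Formula: PV = C / r
Substituting: PV = $5,600.00 / 0.0802
PV = $69,825.44

$69,825.44


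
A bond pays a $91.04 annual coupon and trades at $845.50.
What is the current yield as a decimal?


Formula: Current yield = annual coupon / price
Substituting: CY = $91.04 / $845.50
CY = 0.107676

0.107676


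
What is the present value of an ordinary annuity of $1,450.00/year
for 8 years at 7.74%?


Formula: PV = PMT * (1 - (1+r)^(-n)) / r
Discount factor: (1 + 0.0774)^(-8) = 0.550788
Bracket: 1 - 0.550788 = 0.449212
PV = $1,450.00 * 0.449212 / 0.0774 = $8,415.48

$8,415.48


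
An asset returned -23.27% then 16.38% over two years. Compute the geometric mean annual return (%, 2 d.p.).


Formula: Geometric mean = ((1+r1)*(1+r2))^(1/2) - 1
Product: (1 + -0.2327) * (1 + 0.1638) = 0.7673 * 1.1638 = 0.892984
Square root: 0.892984^0.5 = 0.944978
Geometric mean = 0.944978 - 1 = -0.055022
As percentage: -5.50%

-5.50%


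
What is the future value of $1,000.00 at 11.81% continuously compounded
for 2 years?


Formula: FV = P * e^(r*t)
Exponent: r*t = 0.1181 * 2 = 0.2362
e^(0.2362) = 1.266428
FV = $1,000.00 * 1.266428 = $1,266.43

$1,266.43


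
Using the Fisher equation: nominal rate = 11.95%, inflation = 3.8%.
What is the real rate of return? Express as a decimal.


Formula: (1 + r_real) = (1 + r_nom) / (1 + inflation)
Substituting: (1 + r_real) = 1.1195 / 1.038
(1 + r_real) = 1.078516
r_real = 1.078516 - 1 = 0.078516

0.078516


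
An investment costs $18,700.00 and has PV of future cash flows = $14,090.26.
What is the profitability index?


Formula: PI = PV(cash flows) / initial investment
Substituting: PI = $14,090.26 / $18,700.00
PI = 0.7535

0.7535


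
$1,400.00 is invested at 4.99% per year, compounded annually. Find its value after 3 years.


Formula: FV = P * (1 + r)^n
Substituting: FV = $1,400.00 * (1 + 0.0499)^3
Growth factor: (1.0499)^3 = 1.157294
FV = $1,400.00 * 1.157294 = $1,620.21

$1,620.21


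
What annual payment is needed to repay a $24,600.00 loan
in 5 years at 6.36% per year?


Formula: PMT = PV * r / (1 - (1+r)^(-n))
Denominator: 1 - (1 + 0.0636)^(-5) = 0.265303
Numerator: $24,600.00 * 0.0636 = 1564.56
PMT = 1564.56 / 0.265303 = $5,897.26

$5,897.26


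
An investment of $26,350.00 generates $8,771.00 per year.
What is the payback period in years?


Formula: Payback = investment / annual cash flow
Substituting: Payback = $26,350.00 / $8,771.00
Payback = 3.0042 years

3.0042 years


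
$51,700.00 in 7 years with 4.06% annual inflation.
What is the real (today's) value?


Formula: Real value = nominal / (1 + inflation)^years
Price level: (1 + 0.0406)^7 = 1.321255
Real value = $51,700.00 / 1.321255 = $39,129.45

$39,129.45


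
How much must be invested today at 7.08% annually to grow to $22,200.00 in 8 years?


Formula: PV = FV / (1 + r)^n
Substituting: PV = $22,200.00 / (1 + 0.0708)^8
Discount factor: (1.0708)^8 = 1.72849
PV = $22,200.00 / 1.72849 = $12,843.58

$12,843.58


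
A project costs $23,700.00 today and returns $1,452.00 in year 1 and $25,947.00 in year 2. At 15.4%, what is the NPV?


Formula: NPV = C0 + C1/(1+r) + C2/(1+r)^2
Discount C1: $1,452.00 / (1 + 0.154) = $1,258.23
Discount C2: $25,947.00 / (1 + 0.154)^2 = $19,483.88
NPV = -$23,700.00 + $1,258.23 + $19,483.88 = -$2,957.88

-$2,957.88


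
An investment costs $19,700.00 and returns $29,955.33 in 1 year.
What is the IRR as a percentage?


Formula: IRR = C1/C0 - 1
Substituting: IRR = $29,955.33 / $19,700.00 - 1
Ratio: 1.520575 - 1 = 0.520575
IRR = 52.0575%

52.0575%


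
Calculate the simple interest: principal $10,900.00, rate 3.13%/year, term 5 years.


Formula: I = P * r * t
Substituting: I = $10,900.00 * 0.0313 * 5
Step: I = $10,900.00 * 0.1565
I = $1,705.85

$1,705.85


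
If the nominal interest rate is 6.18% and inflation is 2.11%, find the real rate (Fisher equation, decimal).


Formula: (1 + r_real) = (1 + r_nom) / (1 + inflation)
Substituting: (1 + r_real) = 1.0618 / 1.0211
(1 + r_real) = 1.039859
r_real = 1.039859 - 1 = 0.039859

0.039859


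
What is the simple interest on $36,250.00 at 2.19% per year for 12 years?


Formula: I = P * r * t
Substituting: I = $36,250.00 * 0.0219 * 12
Step: I = $36,250.00 * 0.2628
I = $9,526.50

$9,526.50


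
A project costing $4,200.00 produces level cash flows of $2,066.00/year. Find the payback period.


Formula: Payback = investment / annual cash flow
Substituting: Payback = $4,200.00 / $2,066.00
Payback = 2.0329 years

2.0329 years


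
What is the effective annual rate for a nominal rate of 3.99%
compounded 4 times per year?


Formula: EAR = (1 + r/m)^m - 1
Period rate: r/m = 0.0399 / 4 = 0.009975
Compounding: (1 + 0.009975)^4 = 1.040501
EAR = 1.040501 - 1 = 0.040501

0.040501


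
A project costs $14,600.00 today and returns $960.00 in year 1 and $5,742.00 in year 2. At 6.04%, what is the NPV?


Formula: NPV = C0 + C1/(1+r) + C2/(1+r)^2
Discount C1: $960.00 / (1 + 0.0604) = $905.32
Discount C2: $5,742.00 / (1 + 0.0604)^2 = $5,106.50
NPV = -$14,600.00 + $905.32 + $5,106.50 = -$8,588.18

-$8,588.18


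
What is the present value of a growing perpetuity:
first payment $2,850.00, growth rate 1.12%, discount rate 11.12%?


Formula: PV = C / (r - g)
Spread: r - g = 0.1112 - 0.0112 = 0.1
Substituting: PV = $2,850.00 / 0.1
PV = $28,500.00

$28,500.00


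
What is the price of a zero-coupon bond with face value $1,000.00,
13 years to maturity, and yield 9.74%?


Formula: Price = FV / (1 + r)^n
Substituting: Price = $1,000.00 / (1 + 0.0974)^13
Discount factor: (1.0974)^13 = 3.347684
Price = $1,000.00 / 3.347684 = $298.71

$298.71


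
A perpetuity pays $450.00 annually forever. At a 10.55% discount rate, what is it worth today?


Formula: PV = C / r
Substituting: PV = $450.00 / 0.1055
PV = $4,265.40

$4,265.40


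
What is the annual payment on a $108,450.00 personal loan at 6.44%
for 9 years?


Formula: PMT = PV * r / (1 - (1+r)^(-n))
Denominator: 1 - (1 + 0.0644)^(-9) = 0.429762
Numerator: $108,450.00 * 0.0644 = 6984.18
PMT = 6984.18 / 0.429762 = $16,251.28

$16,251.28


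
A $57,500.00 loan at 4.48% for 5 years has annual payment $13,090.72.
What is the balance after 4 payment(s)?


Formula: Balance = PV*(1+r)^k - PMT*((1+r)^k - 1)/r
Growth: (1 + 0.0448)^4 = 1.191606
Accumulated factor: ((1+r)^k - 1)/r = 4.276918
Balance = $57,500.00 * 1.191606 - $13,090.72 * 4.276918
Balance = $12,529.40

$12,529.40


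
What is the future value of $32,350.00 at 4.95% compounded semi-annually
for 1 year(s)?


Formula: FV = P * (1 + r/m)^(m*t)
Period rate: r/m = 0.0495 / 2 = 0.02475
Total periods: m*t = 2 * 1 = 2
Growth factor: (1 + 0.02475)^2 = 1.050113
FV = $32,350.00 * 1.050113 = $33,971.14

$33,971.14


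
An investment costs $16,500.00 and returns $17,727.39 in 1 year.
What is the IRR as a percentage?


Formula: IRR = C1/C0 - 1
Substituting: IRR = $17,727.39 / $16,500.00 - 1
Ratio: 1.074387 - 1 = 0.074387
IRR = 7.4387%

7.4387%


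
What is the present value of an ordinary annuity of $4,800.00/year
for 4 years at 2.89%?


Formula: PV = PMT * (1 - (1+r)^(-n)) / r
Discount factor: (1 + 0.0289)^(-4) = 0.892293
Bracket: 1 - 0.892293 = 0.107707
PV = $4,800.00 * 0.107707 / 0.0289 = $17,889.10

$17,889.10


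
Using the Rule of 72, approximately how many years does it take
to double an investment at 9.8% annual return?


Formula: Years ≈ 72 / r
Substituting: Years ≈ 72 / 9.8
Years ≈ 7.3

7.3 years


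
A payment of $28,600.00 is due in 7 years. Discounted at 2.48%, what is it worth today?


Formula: PV = FV / (1 + r)^n
Substituting: PV = $28,600.00 / (1 + 0.0248)^7
Discount factor: (1.0248)^7 = 1.187063
PV = $28,600.00 / 1.187063 = $24,093.07

$24,093.07


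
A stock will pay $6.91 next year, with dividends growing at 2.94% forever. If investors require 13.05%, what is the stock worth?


Formula: P = D1 / (r - g)
Spread: r - g = 0.1305 - 0.0294 = 0.1011
Substituting: P = $6.91 / 0.1011
P = $68.35

$68.35


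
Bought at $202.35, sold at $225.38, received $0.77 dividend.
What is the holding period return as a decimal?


Formula: HPR = (P1 - P0 + D) / P0
Gain: $225.38 - $202.35 + $0.77 = $23.80
HPR = $23.80 / $202.35 = 0.1176

0.1176


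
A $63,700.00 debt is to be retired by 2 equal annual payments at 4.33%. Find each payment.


Formula: PMT = PV * r / (1 - (1+r)^(-n))
Denominator: 1 - (1 + 0.0433)^(-2) = 0.081283
Numerator: $63,700.00 * 0.0433 = 2758.21
PMT = 2758.21 / 0.081283 = $33,933.27

$33,933.27


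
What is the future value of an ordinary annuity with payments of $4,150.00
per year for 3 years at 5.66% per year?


Formula: FV = PMT * ((1+r)^n - 1) / r
Growth factor: (1 + 0.0566)^3 = 1.179592
Numerator: 1.179592 - 1 = 0.179592
FV = $4,150.00 * 0.179592 / 0.0566 = $13,167.96

$13,167.96


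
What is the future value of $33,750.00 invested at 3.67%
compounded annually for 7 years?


Formula: FV = P * (1 + r)^n
Substituting: FV = $33,750.00 * (1 + 0.0367)^7
Growth factor: (1.0367)^7 = 1.28698
FV = $33,750.00 * 1.28698 = $43,435.56

$43,435.56


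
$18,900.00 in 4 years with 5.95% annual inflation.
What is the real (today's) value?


Formula: Real value = nominal / (1 + inflation)^years
Price level: (1 + 0.0595)^4 = 1.260097
Real value = $18,900.00 / 1.260097 = $14,998.85

$14,998.85


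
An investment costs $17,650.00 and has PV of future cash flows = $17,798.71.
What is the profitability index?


Formula: PI = PV(cash flows) / initial investment
Substituting: PI = $17,798.71 / $17,650.00
PI = 1.0084

1.0084


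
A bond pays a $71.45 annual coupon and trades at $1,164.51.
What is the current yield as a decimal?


Formula: Current yield = annual coupon / price
Substituting: CY = $71.45 / $1,164.51
CY = 0.061356

0.061356


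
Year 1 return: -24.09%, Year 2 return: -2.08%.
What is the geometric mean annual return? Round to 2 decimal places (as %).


Formula: Geometric mean = ((1+r1)*(1+r2))^(1/2) - 1
Product: (1 + -0.2409) * (1 + -0.0208) = 0.7591 * 0.9792 = 0.743311
Square root: 0.743311^0.5 = 0.862155
Geometric mean = 0.862155 - 1 = -0.137845
As percentage: -13.78%

-13.78%


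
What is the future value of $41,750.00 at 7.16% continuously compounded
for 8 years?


Formula: FV = P * e^(r*t)
Exponent: r*t = 0.0716 * 8 = 0.5728
e^(0.5728) = 1.773225
FV = $41,750.00 * 1.773225 = $74,032.15

$74,032.15


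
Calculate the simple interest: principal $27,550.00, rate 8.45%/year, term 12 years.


Formula: I = P * r * t
Substituting: I = $27,550.00 * 0.0845 * 12
Step: I = $27,550.00 * 1.014
I = $27,935.70

$27,935.70


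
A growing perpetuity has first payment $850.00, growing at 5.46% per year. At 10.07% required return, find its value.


Formula: PV = C / (r - g)
Spread: r - g = 0.1007 - 0.0546 = 0.0461
Substituting: PV = $850.00 / 0.0461
PV = $18,438.18

$18,438.18


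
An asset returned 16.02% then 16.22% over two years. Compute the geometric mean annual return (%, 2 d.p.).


Formula: Geometric mean = ((1+r1)*(1+r2))^(1/2) - 1
Product: (1 + 0.1602) * (1 + 0.1622) = 1.1602 * 1.1622 = 1.348384
Square root: 1.348384^0.5 = 1.1612
Geometric mean = 1.1612 - 1 = 0.1612
As percentage: 16.12%

16.12%


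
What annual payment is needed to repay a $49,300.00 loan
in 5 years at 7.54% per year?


Formula: PMT = PV * r / (1 - (1+r)^(-n))
Denominator: 1 - (1 + 0.0754)^(-5) = 0.304736
Numerator: $49,300.00 * 0.0754 = 3717.22
PMT = 3717.22 / 0.304736 = $12,198.17

$12,198.17


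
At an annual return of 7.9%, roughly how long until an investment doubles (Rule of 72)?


Formula: Years ≈ 72 / r
Substituting: Years ≈ 72 / 7.9
Years ≈ 9.1

9.1 years


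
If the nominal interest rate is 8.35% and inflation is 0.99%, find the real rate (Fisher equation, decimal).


Formula: (1 + r_real) = (1 + r_nom) / (1 + inflation)
Substituting: (1 + r_real) = 1.0835 / 1.0099
(1 + r_real) = 1.072879
r_real = 1.072879 - 1 = 0.072879

0.072879


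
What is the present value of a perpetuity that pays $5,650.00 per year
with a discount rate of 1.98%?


Formula: PV = C / r
Substituting: PV = $5,650.00 / 0.0198
PV = $285,353.54

$285,353.54


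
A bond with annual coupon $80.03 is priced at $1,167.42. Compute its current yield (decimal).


Formula: Current yield = annual coupon / price
Substituting: CY = $80.03 / $1,167.42
CY = 0.068553

0.068553


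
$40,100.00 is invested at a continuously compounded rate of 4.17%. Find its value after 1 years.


Formula: FV = P * e^(r*t)
Exponent: r*t = 0.0417 * 1 = 0.0417
e^(0.0417) = 1.042582
FV = $40,100.00 * 1.042582 = $41,807.52

$41,807.52


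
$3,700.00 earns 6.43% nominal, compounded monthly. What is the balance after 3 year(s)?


Formula: FV = P * (1 + r/m)^(m*t)
Period rate: r/m = 0.0643 / 12 = 0.005358
Total periods: m*t = 12 * 3 = 36
Growth factor: (1 + 0.005358)^36 = 1.212137
FV = $3,700.00 * 1.212137 = $4,484.91

$4,484.91


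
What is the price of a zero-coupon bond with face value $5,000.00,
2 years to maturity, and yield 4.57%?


Formula: Price = FV / (1 + r)^n
Substituting: Price = $5,000.00 / (1 + 0.0457)^2
Discount factor: (1.0457)^2 = 1.093488
Price = $5,000.00 / 1.093488 = $4,572.52

$4,572.52


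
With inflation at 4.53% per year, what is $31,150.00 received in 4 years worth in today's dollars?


Formula: Real value = nominal / (1 + inflation)^years
Price level: (1 + 0.0453)^4 = 1.193889
Real value = $31,150.00 / 1.193889 = $26,091.21

$26,091.21


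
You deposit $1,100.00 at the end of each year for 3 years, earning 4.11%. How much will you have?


Formula: FV = PMT * ((1+r)^n - 1) / r
Growth factor: (1 + 0.0411)^3 = 1.128437
Numerator: 1.128437 - 1 = 0.128437
FV = $1,100.00 * 0.128437 / 0.0411 = $3,437.49

$3,437.49


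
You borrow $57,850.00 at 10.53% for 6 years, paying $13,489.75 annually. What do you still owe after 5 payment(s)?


Formula: Balance = PV*(1+r)^k - PMT*((1+r)^k - 1)/r
Growth: (1 + 0.1053)^5 = 1.649684
Accumulated factor: ((1+r)^k - 1)/r = 6.169842
Balance = $57,850.00 * 1.649684 - $13,489.75 * 6.169842
Balance = $12,204.62

$12,204.62


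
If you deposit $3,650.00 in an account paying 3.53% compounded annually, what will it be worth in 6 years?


Formula: FV = P * (1 + r)^n
Substituting: FV = $3,650.00 * (1 + 0.0353)^6
Growth factor: (1.0353)^6 = 1.231395
FV = $3,650.00 * 1.231395 = $4,494.59

$4,494.59


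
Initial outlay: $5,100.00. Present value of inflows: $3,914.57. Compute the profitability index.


Formula: PI = PV(cash flows) / initial investment
Substituting: PI = $3,914.57 / $5,100.00
PI = 0.7676

0.7676


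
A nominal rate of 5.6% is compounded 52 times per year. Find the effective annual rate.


Formula: EAR = (1 + r/m)^m - 1
Period rate: r/m = 0.056 / 52 = 0.001077
Compounding: (1 + 0.001077)^52 = 1.057566
EAR = 1.057566 - 1 = 0.057566

0.057566


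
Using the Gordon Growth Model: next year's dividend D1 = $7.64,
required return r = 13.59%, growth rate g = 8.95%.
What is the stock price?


Formula: P = D1 / (r - g)
Spread: r - g = 0.1359 - 0.0895 = 0.0464
Substituting: P = $7.64 / 0.0464
P = $164.66

$164.66


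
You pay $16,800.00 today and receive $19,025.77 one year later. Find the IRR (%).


Formula: IRR = C1/C0 - 1
Substituting: IRR = $19,025.77 / $16,800.00 - 1
Ratio: 1.132486 - 1 = 0.132486
IRR = 13.2486%

13.2486%


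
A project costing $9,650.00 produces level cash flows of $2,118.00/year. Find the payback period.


Formula: Payback = investment / annual cash flow
Substituting: Payback = $9,650.00 / $2,118.00
Payback = 4.5562 years

4.5562 years


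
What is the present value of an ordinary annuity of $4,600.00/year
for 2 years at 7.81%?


Formula: PV = PMT * (1 - (1+r)^(-n)) / r
Discount factor: (1 + 0.0781)^(-2) = 0.860363
Bracket: 1 - 0.860363 = 0.139637
PV = $4,600.00 * 0.139637 / 0.0781 = $8,224.44

$8,224.44


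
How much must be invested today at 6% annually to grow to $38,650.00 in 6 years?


Formula: PV = FV / (1 + r)^n
Substituting: PV = $38,650.00 / (1 + 0.06)^6
Discount factor: (1.06)^6 = 1.418519
PV = $38,650.00 / 1.418519 = $27,246.72

$27,246.72


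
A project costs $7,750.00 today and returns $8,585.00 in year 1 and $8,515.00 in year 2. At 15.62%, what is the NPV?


Formula: NPV = C0 + C1/(1+r) + C2/(1+r)^2
Discount C1: $8,585.00 / (1 + 0.1562) = $7,425.19
Discount C2: $8,515.00 / (1 + 0.1562)^2 = $6,369.70
NPV = -$7,750.00 + $7,425.19 + $6,369.70 = $6,044.88

$6,044.88


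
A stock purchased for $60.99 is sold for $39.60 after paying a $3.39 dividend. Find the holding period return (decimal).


Formula: HPR = (P1 - P0 + D) / P0
Gain: $39.60 - $60.99 + $3.39 = -$18.00
HPR = -$18.00 / $60.99 = -0.2951

-0.2951


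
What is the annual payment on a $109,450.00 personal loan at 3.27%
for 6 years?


Formula: PMT = PV * r / (1 - (1+r)^(-n))
Denominator: 1 - (1 + 0.0327)^(-6) = 0.175568
Numerator: $109,450.00 * 0.0327 = 3579.015
PMT = 3579.015 / 0.175568 = $20,385.37

$20,385.37


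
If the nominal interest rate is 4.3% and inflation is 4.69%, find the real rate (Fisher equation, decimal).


Formula: (1 + r_real) = (1 + r_nom) / (1 + inflation)
Substituting: (1 + r_real) = 1.043 / 1.0469
(1 + r_real) = 0.996275
r_real = 0.996275 - 1 = -0.003725

-0.003725
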